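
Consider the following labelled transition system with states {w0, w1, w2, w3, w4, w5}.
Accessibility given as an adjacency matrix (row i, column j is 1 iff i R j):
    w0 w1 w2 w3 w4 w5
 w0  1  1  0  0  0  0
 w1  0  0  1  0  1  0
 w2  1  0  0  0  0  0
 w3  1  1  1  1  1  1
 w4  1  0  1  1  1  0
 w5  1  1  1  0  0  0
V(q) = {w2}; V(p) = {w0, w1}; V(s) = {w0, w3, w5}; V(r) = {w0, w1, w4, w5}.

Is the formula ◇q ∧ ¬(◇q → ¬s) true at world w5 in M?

At w5: ◇q is true, ¬(◇q → ¬s) is true, so ◇q ∧ ¬(◇q → ¬s) is true.
  At w5: ◇q requires q at some successor in {w0, w1, w2}.
    q holds at w2, so ◇q is true at w5.
  At w5: ◇q → ¬s is false, so ¬(◇q → ¬s) is true.
    At w5: ◇q is true, ¬s is false, so ◇q → ¬s is false.
      At w5: ◇q requires q at some successor in {w0, w1, w2}.
        q holds at w2, so ◇q is true at w5.

Yes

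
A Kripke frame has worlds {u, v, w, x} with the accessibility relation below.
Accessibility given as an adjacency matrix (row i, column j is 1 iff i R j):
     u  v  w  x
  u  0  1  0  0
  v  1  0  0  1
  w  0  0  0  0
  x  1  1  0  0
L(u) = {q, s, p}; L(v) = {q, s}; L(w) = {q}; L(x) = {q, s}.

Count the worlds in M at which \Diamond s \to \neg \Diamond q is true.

1

Let φ = \Diamond s \to \neg \Diamond q. Evaluate φ at each world:
  u (successors {v}): φ is false.
  v (successors {u, x}): φ is false.
  w (successors ∅): φ is true.
  x (successors {u, v}): φ is false.
For instance, at x:
  At x: \Diamond s is true, \neg \Diamond q is false, so \Diamond s \to \neg \Diamond q is false.
    At x: \Diamond s requires s at some successor in {u, v}.
      s holds at u, so \Diamond s is true at x.
    At x: \Diamond q is true, so \neg \Diamond q is false.
      At x: \Diamond q requires q at some successor in {u, v}.
        q holds at u, so \Diamond q is true at x.
Satisfying worlds: {w}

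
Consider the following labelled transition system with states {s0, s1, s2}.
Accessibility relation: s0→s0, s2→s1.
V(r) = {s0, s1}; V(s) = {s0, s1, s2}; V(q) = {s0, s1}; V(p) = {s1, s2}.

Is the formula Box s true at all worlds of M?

Recall that Box ψ holds at a world iff ψ holds at every accessible world, and Dia ψ holds iff ψ holds at some accessible world.
Let φ = Box s. Evaluate φ at each world:
  s0 (successors {s0}): φ is true.
  s1 (successors ∅): φ is true.
  s2 (successors {s1}): φ is true.
For instance, at s0:
  At s0: Box s requires s at every successor {s0}.
    At s0: s is true.
  So Box s is true at s0.

Yes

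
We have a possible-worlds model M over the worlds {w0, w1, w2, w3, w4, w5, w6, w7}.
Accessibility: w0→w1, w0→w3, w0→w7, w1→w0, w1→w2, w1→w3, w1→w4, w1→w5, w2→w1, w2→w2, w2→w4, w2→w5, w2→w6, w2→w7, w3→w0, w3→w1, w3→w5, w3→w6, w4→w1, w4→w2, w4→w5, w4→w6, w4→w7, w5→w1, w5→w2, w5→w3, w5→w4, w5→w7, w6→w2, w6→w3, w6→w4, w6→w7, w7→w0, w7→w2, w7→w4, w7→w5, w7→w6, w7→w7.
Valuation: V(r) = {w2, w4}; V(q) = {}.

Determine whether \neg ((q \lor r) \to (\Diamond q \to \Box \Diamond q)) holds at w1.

No

Recall that \Box ψ holds at a world iff ψ holds at every accessible world, and \Diamond ψ holds iff ψ holds at some accessible world.
At w1: (q \lor r) \to (\Diamond q \to \Box \Diamond q) is true, so \neg ((q \lor r) \to (\Diamond q \to \Box \Diamond q)) is false.
  At w1: q \lor r is false, \Diamond q \to \Box \Diamond q is true, so (q \lor r) \to (\Diamond q \to \Box \Diamond q) is true.
    At w1: \Diamond q is false, \Box \Diamond q is false, so \Diamond q \to \Box \Diamond q is true.
      At w1: \Diamond q requires q at some successor in {w0, w2, w3, w4, w5}.
        At w0: q is false.
        At w2: q is false.
        At w3: q is false.
        At w4: q is false.
        At w5: q is false.
      So \Diamond q is false at w1.
      At w1: \Box \Diamond q requires \Diamond q at every successor {w0, w2, w3, w4, w5}.
        \Diamond q fails at w0, so \Box \Diamond q is false at w1.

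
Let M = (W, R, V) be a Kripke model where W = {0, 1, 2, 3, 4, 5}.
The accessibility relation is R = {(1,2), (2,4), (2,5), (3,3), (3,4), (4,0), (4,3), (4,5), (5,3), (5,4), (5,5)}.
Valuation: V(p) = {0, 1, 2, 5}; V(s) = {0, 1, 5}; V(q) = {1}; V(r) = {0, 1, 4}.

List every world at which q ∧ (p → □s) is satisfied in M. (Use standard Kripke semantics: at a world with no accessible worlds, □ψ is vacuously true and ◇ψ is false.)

Recall that □ψ holds at a world iff ψ holds at every accessible world, and ◇ψ holds iff ψ holds at some accessible world.
Let φ = q ∧ (p → □s). Evaluate φ at each world:
  0 (successors ∅): φ is false.
  1 (successors {2}): φ is false.
  2 (successors {4, 5}): φ is false.
  3 (successors {3, 4}): φ is false.
  4 (successors {0, 3, 5}): φ is false.
  5 (successors {3, 4, 5}): φ is false.
For instance, at 4:
  At 4: q is false, p → □s is true, so q ∧ (p → □s) is false.
    At 4: p is false, □s is false, so p → □s is true.
      At 4: □s requires s at every successor {0, 3, 5}.
        s fails at 3, so □s is false at 4.
Satisfying worlds: none.

none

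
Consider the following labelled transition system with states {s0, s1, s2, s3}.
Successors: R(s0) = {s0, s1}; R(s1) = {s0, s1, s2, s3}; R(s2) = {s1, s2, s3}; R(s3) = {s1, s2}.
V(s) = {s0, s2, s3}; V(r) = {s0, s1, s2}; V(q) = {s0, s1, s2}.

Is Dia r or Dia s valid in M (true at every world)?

Recall that Dia ψ holds at a world iff ψ holds at some accessible world.
Let φ = Dia r or Dia s. Evaluate φ at each world:
  s0 (successors {s0, s1}): φ is true.
  s1 (successors {s0, s1, s2, s3}): φ is true.
  s2 (successors {s1, s2, s3}): φ is true.
  s3 (successors {s1, s2}): φ is true.
For instance, at s2:
  At s2: Dia r is true, Dia s is true, so Dia r or Dia s is true.
    At s2: Dia r requires r at some successor in {s1, s2, s3}.
      r holds at s1, so Dia r is true at s2.
    At s2: Dia s requires s at some successor in {s1, s2, s3}.
      s holds at s2, so Dia s is true at s2.

Yes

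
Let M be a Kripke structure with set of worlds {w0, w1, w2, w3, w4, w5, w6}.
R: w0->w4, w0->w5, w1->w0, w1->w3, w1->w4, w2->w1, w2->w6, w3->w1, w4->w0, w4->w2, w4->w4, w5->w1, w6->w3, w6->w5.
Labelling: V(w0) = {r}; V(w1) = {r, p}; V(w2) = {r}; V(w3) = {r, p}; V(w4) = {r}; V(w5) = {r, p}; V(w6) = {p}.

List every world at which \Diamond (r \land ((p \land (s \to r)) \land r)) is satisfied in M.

Let φ = \Diamond (r \land ((p \land (s \to r)) \land r)). Evaluate φ at each world:
  w0 (successors {w4, w5}): φ is true.
  w1 (successors {w0, w3, w4}): φ is true.
  w2 (successors {w1, w6}): φ is true.
  w3 (successors {w1}): φ is true.
  w4 (successors {w0, w2, w4}): φ is false.
  w5 (successors {w1}): φ is true.
  w6 (successors {w3, w5}): φ is true.
For instance, at w0:
  At w0: \Diamond (r \land ((p \land (s \to r)) \land r)) requires r \land ((p \land (s \to r)) \land r) at some successor in {w4, w5}.
    r \land ((p \land (s \to r)) \land r) holds at w5, so \Diamond (r \land ((p \land (s \to r)) \land r)) is true at w0.
Satisfying worlds: {w0, w1, w2, w3, w5, w6}

w0, w1, w2, w3, w5, w6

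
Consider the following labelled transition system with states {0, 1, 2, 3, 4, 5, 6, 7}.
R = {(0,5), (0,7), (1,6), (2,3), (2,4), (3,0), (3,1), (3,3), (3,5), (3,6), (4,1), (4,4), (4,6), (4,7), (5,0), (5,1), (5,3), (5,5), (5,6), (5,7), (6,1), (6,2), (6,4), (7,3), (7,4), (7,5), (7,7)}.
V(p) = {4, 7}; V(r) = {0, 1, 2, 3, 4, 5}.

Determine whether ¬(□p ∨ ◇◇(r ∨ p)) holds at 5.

Recall that □ψ holds at a world iff ψ holds at every accessible world, and ◇ψ holds iff ψ holds at some accessible world.
At 5: □p ∨ ◇◇(r ∨ p) is true, so ¬(□p ∨ ◇◇(r ∨ p)) is false.
  At 5: □p is false, ◇◇(r ∨ p) is true, so □p ∨ ◇◇(r ∨ p) is true.
    At 5: □p requires p at every successor {0, 1, 3, 5, 6, 7}.
      p fails at 0, so □p is false at 5.
    At 5: ◇◇(r ∨ p) requires ◇(r ∨ p) at some successor in {0, 1, 3, 5, 6, 7}.
      ◇(r ∨ p) holds at 0, so ◇◇(r ∨ p) is true at 5.

No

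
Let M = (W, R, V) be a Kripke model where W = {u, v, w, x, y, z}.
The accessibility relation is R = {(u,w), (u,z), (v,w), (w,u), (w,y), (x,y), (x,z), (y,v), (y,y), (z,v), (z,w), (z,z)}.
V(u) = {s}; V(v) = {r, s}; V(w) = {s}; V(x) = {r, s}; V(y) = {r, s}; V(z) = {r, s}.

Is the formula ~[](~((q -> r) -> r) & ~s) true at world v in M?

At v: [](~((q -> r) -> r) & ~s) is false, so ~[](~((q -> r) -> r) & ~s) is true.
  At v: [](~((q -> r) -> r) & ~s) requires ~((q -> r) -> r) & ~s at every successor {w}.
    ~((q -> r) -> r) & ~s fails at w, so [](~((q -> r) -> r) & ~s) is false at v.

Yes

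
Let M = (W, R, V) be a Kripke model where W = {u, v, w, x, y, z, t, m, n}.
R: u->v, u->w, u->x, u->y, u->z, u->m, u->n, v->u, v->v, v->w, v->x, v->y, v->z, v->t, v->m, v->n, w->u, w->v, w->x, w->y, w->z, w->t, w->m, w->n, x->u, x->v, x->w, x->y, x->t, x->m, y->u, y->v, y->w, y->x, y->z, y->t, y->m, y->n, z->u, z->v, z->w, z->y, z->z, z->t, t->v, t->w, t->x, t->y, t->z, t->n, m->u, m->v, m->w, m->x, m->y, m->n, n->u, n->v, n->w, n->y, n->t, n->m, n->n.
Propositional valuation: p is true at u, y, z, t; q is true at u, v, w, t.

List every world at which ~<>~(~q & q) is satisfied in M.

none

Let φ = ~<>~(~q & q). Evaluate φ at each world:
  u (successors {v, w, x, y, z, m, n}): φ is false.
  v (successors {u, v, w, x, y, z, t, m, n}): φ is false.
  w (successors {u, v, x, y, z, t, m, n}): φ is false.
  x (successors {u, v, w, y, t, m}): φ is false.
  y (successors {u, v, w, x, z, t, m, n}): φ is false.
  z (successors {u, v, w, y, z, t}): φ is false.
  t (successors {v, w, x, y, z, n}): φ is false.
  m (successors {u, v, w, x, y, n}): φ is false.
  n (successors {u, v, w, y, t, m, n}): φ is false.
For instance, at u:
  At u: <>~(~q & q) is true, so ~<>~(~q & q) is false.
    At u: <>~(~q & q) requires ~(~q & q) at some successor in {v, w, x, y, z, m, n}.
      ~(~q & q) holds at v, so <>~(~q & q) is true at u.
Satisfying worlds: none.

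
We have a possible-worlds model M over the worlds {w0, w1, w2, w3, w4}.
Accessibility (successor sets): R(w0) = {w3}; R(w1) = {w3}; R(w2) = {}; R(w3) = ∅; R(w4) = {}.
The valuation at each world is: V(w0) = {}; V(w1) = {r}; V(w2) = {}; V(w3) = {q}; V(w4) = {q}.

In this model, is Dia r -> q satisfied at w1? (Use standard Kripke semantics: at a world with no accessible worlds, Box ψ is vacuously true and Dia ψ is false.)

Recall that Dia ψ holds at a world iff ψ holds at some accessible world.
At w1: Dia r is false, q is false, so Dia r -> q is true.
  At w1: Dia r requires r at some successor in {w3}.
    At w3: r is false.
  So Dia r is false at w1.

Yes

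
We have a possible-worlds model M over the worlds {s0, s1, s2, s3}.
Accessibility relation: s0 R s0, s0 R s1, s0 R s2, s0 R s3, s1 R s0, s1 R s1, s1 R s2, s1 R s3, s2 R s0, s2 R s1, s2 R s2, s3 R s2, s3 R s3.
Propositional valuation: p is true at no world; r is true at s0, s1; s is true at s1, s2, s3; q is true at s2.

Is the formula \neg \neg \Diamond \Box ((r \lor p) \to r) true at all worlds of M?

Let φ = \neg \neg \Diamond \Box ((r \lor p) \to r). Evaluate φ at each world:
  s0 (successors {s0, s1, s2, s3}): φ is true.
  s1 (successors {s0, s1, s2, s3}): φ is true.
  s2 (successors {s0, s1, s2}): φ is true.
  s3 (successors {s2, s3}): φ is true.
For instance, at s2:
  At s2: \neg \Diamond \Box ((r \lor p) \to r) is false, so \neg \neg \Diamond \Box ((r \lor p) \to r) is true.
    At s2: \Diamond \Box ((r \lor p) \to r) is true, so \neg \Diamond \Box ((r \lor p) \to r) is false.
      At s2: \Diamond \Box ((r \lor p) \to r) requires \Box ((r \lor p) \to r) at some successor in {s0, s1, s2}.
        \Box ((r \lor p) \to r) holds at s0, so \Diamond \Box ((r \lor p) \to r) is true at s2.

Yes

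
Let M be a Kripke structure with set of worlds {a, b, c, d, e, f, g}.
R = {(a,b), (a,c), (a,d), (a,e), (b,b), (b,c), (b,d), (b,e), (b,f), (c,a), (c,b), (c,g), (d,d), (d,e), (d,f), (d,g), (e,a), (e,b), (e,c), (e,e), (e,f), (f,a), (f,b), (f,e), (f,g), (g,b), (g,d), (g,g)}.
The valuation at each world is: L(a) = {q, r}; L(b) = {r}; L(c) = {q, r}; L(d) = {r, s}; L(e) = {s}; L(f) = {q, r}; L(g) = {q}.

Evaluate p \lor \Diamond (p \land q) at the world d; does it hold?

Recall that \Diamond ψ holds at a world iff ψ holds at some accessible world.
At d: p is false, \Diamond (p \land q) is false, so p \lor \Diamond (p \land q) is false.
  At d: \Diamond (p \land q) requires p \land q at some successor in {d, e, f, g}.
    At d: p \land q is false.
    At e: p \land q is false.
    At f: p \land q is false.
    At g: p \land q is false.
  So \Diamond (p \land q) is false at d.

No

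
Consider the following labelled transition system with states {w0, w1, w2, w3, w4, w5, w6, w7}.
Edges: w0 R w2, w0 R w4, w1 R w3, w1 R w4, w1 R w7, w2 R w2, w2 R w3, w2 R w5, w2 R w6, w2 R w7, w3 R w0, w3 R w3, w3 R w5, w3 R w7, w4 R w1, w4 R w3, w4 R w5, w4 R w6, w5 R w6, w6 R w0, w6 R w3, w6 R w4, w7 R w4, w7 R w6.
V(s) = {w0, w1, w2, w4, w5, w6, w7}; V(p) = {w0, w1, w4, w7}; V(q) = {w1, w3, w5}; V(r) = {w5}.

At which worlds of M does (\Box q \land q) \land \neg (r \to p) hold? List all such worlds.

Recall that \Box ψ holds at a world iff ψ holds at every accessible world, and \Diamond ψ holds iff ψ holds at some accessible world.
Let φ = (\Box q \land q) \land \neg (r \to p). Evaluate φ at each world:
  w0 (successors {w2, w4}): φ is false.
  w1 (successors {w3, w4, w7}): φ is false.
  w2 (successors {w2, w3, w5, w6, w7}): φ is false.
  w3 (successors {w0, w3, w5, w7}): φ is false.
  w4 (successors {w1, w3, w5, w6}): φ is false.
  w5 (successors {w6}): φ is false.
  w6 (successors {w0, w3, w4}): φ is false.
  w7 (successors {w4, w6}): φ is false.
For instance, at w7:
  At w7: \Box q \land q is false, \neg (r \to p) is false, so (\Box q \land q) \land \neg (r \to p) is false.
    At w7: \Box q is false, q is false, so \Box q \land q is false.
      At w7: \Box q requires q at every successor {w4, w6}.
        q fails at w4, so \Box q is false at w7.
Satisfying worlds: none.

none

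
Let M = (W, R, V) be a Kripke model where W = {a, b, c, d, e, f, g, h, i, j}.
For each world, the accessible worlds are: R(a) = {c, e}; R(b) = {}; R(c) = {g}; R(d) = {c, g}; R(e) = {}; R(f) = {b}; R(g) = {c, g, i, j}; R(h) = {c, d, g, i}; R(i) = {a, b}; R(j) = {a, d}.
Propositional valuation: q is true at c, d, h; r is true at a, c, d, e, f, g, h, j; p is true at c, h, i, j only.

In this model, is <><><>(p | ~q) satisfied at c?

Yes

At c: <><><>(p | ~q) requires <><>(p | ~q) at some successor in {g}.
  <><>(p | ~q) holds at g, so <><><>(p | ~q) is true at c.
    At g: <><>(p | ~q) requires <>(p | ~q) at some successor in {c, g, i, j}.
      <>(p | ~q) holds at c, so <><>(p | ~q) is true at g.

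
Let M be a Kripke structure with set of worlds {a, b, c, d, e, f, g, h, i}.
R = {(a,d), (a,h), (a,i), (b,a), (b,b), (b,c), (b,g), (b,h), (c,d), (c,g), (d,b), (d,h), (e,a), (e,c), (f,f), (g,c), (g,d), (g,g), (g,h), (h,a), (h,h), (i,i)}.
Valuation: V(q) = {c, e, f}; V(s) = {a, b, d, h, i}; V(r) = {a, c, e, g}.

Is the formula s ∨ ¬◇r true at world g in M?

No

Recall that ◇ψ holds at a world iff ψ holds at some accessible world.
At g: s is false, ¬◇r is false, so s ∨ ¬◇r is false.
  At g: ◇r is true, so ¬◇r is false.
    At g: ◇r requires r at some successor in {c, d, g, h}.
      r holds at c, so ◇r is true at g.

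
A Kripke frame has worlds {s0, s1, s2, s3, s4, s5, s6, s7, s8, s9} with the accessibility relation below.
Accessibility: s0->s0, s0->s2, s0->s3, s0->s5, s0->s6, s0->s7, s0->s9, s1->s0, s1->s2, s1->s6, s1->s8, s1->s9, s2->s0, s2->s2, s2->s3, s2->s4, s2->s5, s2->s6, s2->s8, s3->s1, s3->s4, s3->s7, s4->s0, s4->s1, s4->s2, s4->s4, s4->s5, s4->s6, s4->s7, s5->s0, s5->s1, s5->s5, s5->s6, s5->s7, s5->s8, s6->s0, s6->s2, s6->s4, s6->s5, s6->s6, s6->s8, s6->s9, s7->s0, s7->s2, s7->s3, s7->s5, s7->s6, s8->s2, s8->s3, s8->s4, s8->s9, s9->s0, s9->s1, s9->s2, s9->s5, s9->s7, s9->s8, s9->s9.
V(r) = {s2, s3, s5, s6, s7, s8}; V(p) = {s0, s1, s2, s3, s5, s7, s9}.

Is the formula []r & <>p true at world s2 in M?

At s2: []r is false, <>p is true, so []r & <>p is false.
  At s2: []r requires r at every successor {s0, s2, s3, s4, s5, s6, s8}.
    r fails at s0, so []r is false at s2.
  At s2: <>p requires p at some successor in {s0, s2, s3, s4, s5, s6, s8}.
    p holds at s0, so <>p is true at s2.

No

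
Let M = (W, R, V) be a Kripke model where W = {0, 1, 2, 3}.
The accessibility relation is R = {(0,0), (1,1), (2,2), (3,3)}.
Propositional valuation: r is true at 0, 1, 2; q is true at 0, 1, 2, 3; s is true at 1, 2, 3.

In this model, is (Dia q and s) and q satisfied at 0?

No

At 0: Dia q and s is false, q is true, so (Dia q and s) and q is false.
  At 0: Dia q is true, s is false, so Dia q and s is false.
    At 0: Dia q requires q at some successor in {0}.
      q holds at 0, so Dia q is true at 0.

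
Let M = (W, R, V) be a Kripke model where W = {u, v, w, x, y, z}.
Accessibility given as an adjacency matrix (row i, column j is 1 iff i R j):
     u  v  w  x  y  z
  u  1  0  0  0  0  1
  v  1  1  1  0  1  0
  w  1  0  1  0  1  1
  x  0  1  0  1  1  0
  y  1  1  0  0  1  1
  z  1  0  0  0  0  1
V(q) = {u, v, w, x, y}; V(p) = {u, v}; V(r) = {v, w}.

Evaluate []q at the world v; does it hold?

Yes

At v: []q requires q at every successor {u, v, w, y}.
  At u: q is true.
  At v: q is true.
  At w: q is true.
  At y: q is true.
So []q is true at v.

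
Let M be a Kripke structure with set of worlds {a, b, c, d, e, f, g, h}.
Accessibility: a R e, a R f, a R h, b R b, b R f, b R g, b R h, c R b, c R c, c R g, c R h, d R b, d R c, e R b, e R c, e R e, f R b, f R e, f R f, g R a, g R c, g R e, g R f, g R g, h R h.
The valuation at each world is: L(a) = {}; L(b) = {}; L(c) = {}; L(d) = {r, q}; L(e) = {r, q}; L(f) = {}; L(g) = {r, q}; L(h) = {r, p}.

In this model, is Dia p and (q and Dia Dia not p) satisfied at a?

Recall that Dia ψ holds at a world iff ψ holds at some accessible world.
At a: Dia p is true, q and Dia Dia not p is false, so Dia p and (q and Dia Dia not p) is false.
  At a: Dia p requires p at some successor in {e, f, h}.
    p holds at h, so Dia p is true at a.
  At a: q is false, Dia Dia not p is true, so q and Dia Dia not p is false.
    At a: Dia Dia not p requires Dia not p at some successor in {e, f, h}.
      Dia not p holds at e, so Dia Dia not p is true at a.

No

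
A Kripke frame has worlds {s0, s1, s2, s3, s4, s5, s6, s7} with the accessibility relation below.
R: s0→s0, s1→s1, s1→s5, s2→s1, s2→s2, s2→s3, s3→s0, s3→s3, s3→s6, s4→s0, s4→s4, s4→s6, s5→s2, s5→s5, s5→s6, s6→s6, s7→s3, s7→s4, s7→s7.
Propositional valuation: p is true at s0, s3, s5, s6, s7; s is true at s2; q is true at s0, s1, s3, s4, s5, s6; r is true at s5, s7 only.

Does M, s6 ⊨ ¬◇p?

At s6: ◇p is true, so ¬◇p is false.
  At s6: ◇p requires p at some successor in {s6}.
    p holds at s6, so ◇p is true at s6.

No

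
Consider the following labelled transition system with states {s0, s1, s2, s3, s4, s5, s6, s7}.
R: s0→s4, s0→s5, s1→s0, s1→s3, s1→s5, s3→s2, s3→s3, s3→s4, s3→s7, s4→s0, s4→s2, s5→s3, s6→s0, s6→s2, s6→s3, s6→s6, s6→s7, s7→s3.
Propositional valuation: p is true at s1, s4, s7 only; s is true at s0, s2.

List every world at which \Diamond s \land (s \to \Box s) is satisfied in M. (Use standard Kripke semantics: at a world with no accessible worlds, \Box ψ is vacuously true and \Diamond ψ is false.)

Recall that \Box ψ holds at a world iff ψ holds at every accessible world, and \Diamond ψ holds iff ψ holds at some accessible world.
Let φ = \Diamond s \land (s \to \Box s). Evaluate φ at each world:
  s0 (successors {s4, s5}): φ is false.
  s1 (successors {s0, s3, s5}): φ is true.
  s2 (successors ∅): φ is false.
  s3 (successors {s2, s3, s4, s7}): φ is true.
  s4 (successors {s0, s2}): φ is true.
  s5 (successors {s3}): φ is false.
  s6 (successors {s0, s2, s3, s6, s7}): φ is true.
  s7 (successors {s3}): φ is false.
For instance, at s4:
  At s4: \Diamond s is true, s \to \Box s is true, so \Diamond s \land (s \to \Box s) is true.
    At s4: \Diamond s requires s at some successor in {s0, s2}.
      s holds at s0, so \Diamond s is true at s4.
    At s4: s is false, \Box s is true, so s \to \Box s is true.
      At s4: \Box s requires s at every successor {s0, s2}.
        At s0: s is true.
        At s2: s is true.
      So \Box s is true at s4.
Satisfying worlds: {s1, s3, s4, s6}

s1, s3, s4, s6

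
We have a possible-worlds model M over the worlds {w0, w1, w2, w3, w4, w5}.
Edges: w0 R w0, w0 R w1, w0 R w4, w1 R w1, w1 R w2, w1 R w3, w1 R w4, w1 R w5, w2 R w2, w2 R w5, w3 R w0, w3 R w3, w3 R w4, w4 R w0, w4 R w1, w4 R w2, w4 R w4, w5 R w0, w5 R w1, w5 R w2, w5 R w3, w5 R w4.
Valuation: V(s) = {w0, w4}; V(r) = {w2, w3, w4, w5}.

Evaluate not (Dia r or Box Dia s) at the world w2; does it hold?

No

At w2: Dia r or Box Dia s is true, so not (Dia r or Box Dia s) is false.
  At w2: Dia r is true, Box Dia s is false, so Dia r or Box Dia s is true.
    At w2: Dia r requires r at some successor in {w2, w5}.
      r holds at w2, so Dia r is true at w2.
    At w2: Box Dia s requires Dia s at every successor {w2, w5}.
      Dia s fails at w2, so Box Dia s is false at w2.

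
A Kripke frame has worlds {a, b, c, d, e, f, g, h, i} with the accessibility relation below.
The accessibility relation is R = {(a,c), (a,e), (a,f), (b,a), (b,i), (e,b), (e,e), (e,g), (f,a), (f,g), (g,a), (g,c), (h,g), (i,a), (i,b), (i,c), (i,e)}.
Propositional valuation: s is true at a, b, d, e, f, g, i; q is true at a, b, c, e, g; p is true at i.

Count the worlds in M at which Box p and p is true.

Let φ = Box p and p. Evaluate φ at each world:
  a (successors {c, e, f}): φ is false.
  b (successors {a, i}): φ is false.
  c (successors ∅): φ is false.
  d (successors ∅): φ is false.
  e (successors {b, e, g}): φ is false.
  f (successors {a, g}): φ is false.
  g (successors {a, c}): φ is false.
  h (successors {g}): φ is false.
  i (successors {a, b, c, e}): φ is false.
For instance, at e:
  At e: Box p is false, p is false, so Box p and p is false.
    At e: Box p requires p at every successor {b, e, g}.
      p fails at b, so Box p is false at e.
Satisfying worlds: none.

0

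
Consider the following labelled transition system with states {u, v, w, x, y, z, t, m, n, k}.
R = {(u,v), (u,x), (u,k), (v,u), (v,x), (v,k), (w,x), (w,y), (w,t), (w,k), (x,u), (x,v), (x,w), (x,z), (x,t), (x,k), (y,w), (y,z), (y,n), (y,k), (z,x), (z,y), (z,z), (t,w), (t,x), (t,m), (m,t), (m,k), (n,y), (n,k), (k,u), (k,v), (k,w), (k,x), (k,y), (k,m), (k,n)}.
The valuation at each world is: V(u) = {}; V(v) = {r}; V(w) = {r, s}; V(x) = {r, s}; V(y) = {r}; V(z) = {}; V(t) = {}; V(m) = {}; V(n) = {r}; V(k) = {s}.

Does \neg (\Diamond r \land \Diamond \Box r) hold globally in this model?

Yes

Let φ = \neg (\Diamond r \land \Diamond \Box r). Evaluate φ at each world:
  u (successors {v, x, k}): φ is true.
  v (successors {u, x, k}): φ is true.
  w (successors {x, y, t, k}): φ is true.
  x (successors {u, v, w, z, t, k}): φ is true.
  y (successors {w, z, n, k}): φ is true.
  z (successors {x, y, z}): φ is true.
  t (successors {w, x, m}): φ is true.
  m (successors {t, k}): φ is true.
  n (successors {y, k}): φ is true.
  k (successors {u, v, w, x, y, m, n}): φ is true.
For instance, at v:
  At v: \Diamond r \land \Diamond \Box r is false, so \neg (\Diamond r \land \Diamond \Box r) is true.
    At v: \Diamond r is true, \Diamond \Box r is false, so \Diamond r \land \Diamond \Box r is false.
      At v: \Diamond r requires r at some successor in {u, x, k}.
        r holds at x, so \Diamond r is true at v.
      At v: \Diamond \Box r requires \Box r at some successor in {u, x, k}.
        At u: \Box r is false.
        At x: \Box r is false.
        At k: \Box r is false.
      So \Diamond \Box r is false at v.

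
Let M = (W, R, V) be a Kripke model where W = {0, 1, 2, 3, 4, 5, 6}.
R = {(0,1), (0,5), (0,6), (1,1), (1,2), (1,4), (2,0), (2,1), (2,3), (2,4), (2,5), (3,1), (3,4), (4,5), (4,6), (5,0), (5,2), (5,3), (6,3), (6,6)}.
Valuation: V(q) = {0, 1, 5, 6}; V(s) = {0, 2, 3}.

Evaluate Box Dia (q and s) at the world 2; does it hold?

No

At 2: Box Dia (q and s) requires Dia (q and s) at every successor {0, 1, 3, 4, 5}.
  Dia (q and s) fails at 0, so Box Dia (q and s) is false at 2.
    At 0: Dia (q and s) requires q and s at some successor in {1, 5, 6}.
      At 1: q and s is false.
      At 5: q and s is false.
      At 6: q and s is false.
    So Dia (q and s) is false at 0.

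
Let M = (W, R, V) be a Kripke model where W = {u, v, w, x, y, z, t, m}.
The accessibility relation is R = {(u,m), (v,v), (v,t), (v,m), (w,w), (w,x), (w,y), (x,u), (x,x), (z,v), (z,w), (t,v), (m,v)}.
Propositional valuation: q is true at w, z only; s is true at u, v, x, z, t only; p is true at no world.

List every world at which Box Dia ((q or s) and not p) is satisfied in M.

Let φ = Box Dia ((q or s) and not p). Evaluate φ at each world:
  u (successors {m}): φ is true.
  v (successors {v, t, m}): φ is true.
  w (successors {w, x, y}): φ is false.
  x (successors {u, x}): φ is false.
  y (successors ∅): φ is true.
  z (successors {v, w}): φ is true.
  t (successors {v}): φ is true.
  m (successors {v}): φ is true.
For instance, at v:
  At v: Box Dia ((q or s) and not p) requires Dia ((q or s) and not p) at every successor {v, t, m}.
      At v: Dia ((q or s) and not p) requires (q or s) and not p at some successor in {v, t, m}.
        (q or s) and not p holds at v, so Dia ((q or s) and not p) is true at v.
      At t: Dia ((q or s) and not p) requires (q or s) and not p at some successor in {v}.
        (q or s) and not p holds at v, so Dia ((q or s) and not p) is true at t.
      At m: Dia ((q or s) and not p) requires (q or s) and not p at some successor in {v}.
        (q or s) and not p holds at v, so Dia ((q or s) and not p) is true at m.
  So Box Dia ((q or s) and not p) is true at v.
Satisfying worlds: {u, v, y, z, t, m}

u, v, y, z, t, m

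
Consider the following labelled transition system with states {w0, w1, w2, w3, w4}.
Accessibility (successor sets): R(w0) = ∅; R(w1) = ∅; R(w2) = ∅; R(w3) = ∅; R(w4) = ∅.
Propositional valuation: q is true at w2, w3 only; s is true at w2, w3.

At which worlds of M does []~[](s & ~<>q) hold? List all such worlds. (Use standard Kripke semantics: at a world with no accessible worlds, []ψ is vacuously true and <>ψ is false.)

w0, w1, w2, w3, w4

Let φ = []~[](s & ~<>q). Evaluate φ at each world:
  w0 (successors ∅): φ is true.
  w1 (successors ∅): φ is true.
  w2 (successors ∅): φ is true.
  w3 (successors ∅): φ is true.
  w4 (successors ∅): φ is true.
For instance, at w0:
  At w0: no accessible worlds, so []~[](s & ~<>q) holds vacuously.
Satisfying worlds: {w0, w1, w2, w3, w4}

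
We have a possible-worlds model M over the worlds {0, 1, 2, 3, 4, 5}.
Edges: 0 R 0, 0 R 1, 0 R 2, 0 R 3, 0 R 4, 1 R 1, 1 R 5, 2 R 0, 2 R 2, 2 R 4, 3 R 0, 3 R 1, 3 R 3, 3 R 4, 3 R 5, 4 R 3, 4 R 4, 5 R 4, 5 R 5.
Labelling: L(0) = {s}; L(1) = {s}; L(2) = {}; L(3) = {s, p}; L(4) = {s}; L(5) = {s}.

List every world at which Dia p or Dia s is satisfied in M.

0, 1, 2, 3, 4, 5

Let φ = Dia p or Dia s. Evaluate φ at each world:
  0 (successors {0, 1, 2, 3, 4}): φ is true.
  1 (successors {1, 5}): φ is true.
  2 (successors {0, 2, 4}): φ is true.
  3 (successors {0, 1, 3, 4, 5}): φ is true.
  4 (successors {3, 4}): φ is true.
  5 (successors {4, 5}): φ is true.
For instance, at 3:
  At 3: Dia p is true, Dia s is true, so Dia p or Dia s is true.
    At 3: Dia p requires p at some successor in {0, 1, 3, 4, 5}.
      p holds at 3, so Dia p is true at 3.
    At 3: Dia s requires s at some successor in {0, 1, 3, 4, 5}.
      s holds at 0, so Dia s is true at 3.
Satisfying worlds: {0, 1, 2, 3, 4, 5}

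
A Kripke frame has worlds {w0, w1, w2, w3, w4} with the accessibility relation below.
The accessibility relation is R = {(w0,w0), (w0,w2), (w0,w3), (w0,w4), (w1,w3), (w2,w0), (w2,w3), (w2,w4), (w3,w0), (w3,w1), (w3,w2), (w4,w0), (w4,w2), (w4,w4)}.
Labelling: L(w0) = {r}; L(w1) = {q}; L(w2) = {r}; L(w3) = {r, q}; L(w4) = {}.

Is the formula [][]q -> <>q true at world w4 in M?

Recall that []ψ holds at a world iff ψ holds at every accessible world, and <>ψ holds iff ψ holds at some accessible world.
At w4: [][]q is false, <>q is false, so [][]q -> <>q is true.
  At w4: [][]q requires []q at every successor {w0, w2, w4}.
    []q fails at w0, so [][]q is false at w4.
      At w0: []q requires q at every successor {w0, w2, w3, w4}.
        q fails at w0, so []q is false at w0.
  At w4: <>q requires q at some successor in {w0, w2, w4}.
    At w0: q is false.
    At w2: q is false.
    At w4: q is false.
  So <>q is false at w4.

Yes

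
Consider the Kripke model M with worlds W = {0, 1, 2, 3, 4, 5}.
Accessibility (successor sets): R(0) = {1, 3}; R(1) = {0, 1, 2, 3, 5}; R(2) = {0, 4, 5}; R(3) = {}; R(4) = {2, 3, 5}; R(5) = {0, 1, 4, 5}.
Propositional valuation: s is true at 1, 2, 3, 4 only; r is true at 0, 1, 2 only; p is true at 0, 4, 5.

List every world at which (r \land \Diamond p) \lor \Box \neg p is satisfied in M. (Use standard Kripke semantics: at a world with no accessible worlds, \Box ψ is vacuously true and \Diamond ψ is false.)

Let φ = (r \land \Diamond p) \lor \Box \neg p. Evaluate φ at each world:
  0 (successors {1, 3}): φ is true.
  1 (successors {0, 1, 2, 3, 5}): φ is true.
  2 (successors {0, 4, 5}): φ is true.
  3 (successors ∅): φ is true.
  4 (successors {2, 3, 5}): φ is false.
  5 (successors {0, 1, 4, 5}): φ is false.
For instance, at 2:
  At 2: r \land \Diamond p is true, \Box \neg p is false, so (r \land \Diamond p) \lor \Box \neg p is true.
    At 2: r is true, \Diamond p is true, so r \land \Diamond p is true.
      At 2: \Diamond p requires p at some successor in {0, 4, 5}.
        p holds at 0, so \Diamond p is true at 2.
    At 2: \Box \neg p requires \neg p at every successor {0, 4, 5}.
      \neg p fails at 0, so \Box \neg p is false at 2.
Satisfying worlds: {0, 1, 2, 3}

0, 1, 2, 3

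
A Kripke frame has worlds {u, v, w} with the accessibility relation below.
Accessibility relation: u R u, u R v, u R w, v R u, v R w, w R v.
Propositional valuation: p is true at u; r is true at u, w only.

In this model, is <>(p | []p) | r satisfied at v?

Yes

At v: <>(p | []p) is true, r is false, so <>(p | []p) | r is true.
  At v: <>(p | []p) requires p | []p at some successor in {u, w}.
    p | []p holds at u, so <>(p | []p) is true at v.
      At u: p is true, []p is false, so p | []p is true.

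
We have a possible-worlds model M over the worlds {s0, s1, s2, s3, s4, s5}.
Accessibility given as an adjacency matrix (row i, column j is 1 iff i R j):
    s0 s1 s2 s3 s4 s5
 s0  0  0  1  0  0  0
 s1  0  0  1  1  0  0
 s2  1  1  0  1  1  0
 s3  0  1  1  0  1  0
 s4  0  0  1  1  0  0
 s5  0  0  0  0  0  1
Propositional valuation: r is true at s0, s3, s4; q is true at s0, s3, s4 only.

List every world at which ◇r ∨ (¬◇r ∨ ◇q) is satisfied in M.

s0, s1, s2, s3, s4, s5

Let φ = ◇r ∨ (¬◇r ∨ ◇q). Evaluate φ at each world:
  s0 (successors {s2}): φ is true.
  s1 (successors {s2, s3}): φ is true.
  s2 (successors {s0, s1, s3, s4}): φ is true.
  s3 (successors {s1, s2, s4}): φ is true.
  s4 (successors {s2, s3}): φ is true.
  s5 (successors {s5}): φ is true.
For instance, at s3:
  At s3: ◇r is true, ¬◇r ∨ ◇q is true, so ◇r ∨ (¬◇r ∨ ◇q) is true.
    At s3: ◇r requires r at some successor in {s1, s2, s4}.
      r holds at s4, so ◇r is true at s3.
    At s3: ¬◇r is false, ◇q is true, so ¬◇r ∨ ◇q is true.
      At s3: ◇r is true, so ¬◇r is false.
      At s3: ◇q requires q at some successor in {s1, s2, s4}.
        q holds at s4, so ◇q is true at s3.
Satisfying worlds: {s0, s1, s2, s3, s4, s5}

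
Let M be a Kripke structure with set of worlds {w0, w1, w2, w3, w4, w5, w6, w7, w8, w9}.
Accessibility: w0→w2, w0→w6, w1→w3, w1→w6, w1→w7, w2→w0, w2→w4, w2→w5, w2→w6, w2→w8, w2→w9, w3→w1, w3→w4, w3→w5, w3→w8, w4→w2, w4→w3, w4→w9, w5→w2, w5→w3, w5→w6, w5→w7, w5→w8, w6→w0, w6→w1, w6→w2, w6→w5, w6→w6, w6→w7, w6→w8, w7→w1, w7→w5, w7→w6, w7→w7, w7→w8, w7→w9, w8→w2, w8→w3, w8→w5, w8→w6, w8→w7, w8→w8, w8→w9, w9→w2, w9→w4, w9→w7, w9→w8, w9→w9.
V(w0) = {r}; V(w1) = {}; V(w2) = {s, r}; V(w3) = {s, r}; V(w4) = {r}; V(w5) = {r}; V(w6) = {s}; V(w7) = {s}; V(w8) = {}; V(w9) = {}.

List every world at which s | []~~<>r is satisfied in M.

Let φ = s | []~~<>r. Evaluate φ at each world:
  w0 (successors {w2, w6}): φ is true.
  w1 (successors {w3, w6, w7}): φ is true.
  w2 (successors {w0, w4, w5, w6, w8, w9}): φ is true.
  w3 (successors {w1, w4, w5, w8}): φ is true.
  w4 (successors {w2, w3, w9}): φ is true.
  w5 (successors {w2, w3, w6, w7, w8}): φ is true.
  w6 (successors {w0, w1, w2, w5, w6, w7, w8}): φ is true.
  w7 (successors {w1, w5, w6, w7, w8, w9}): φ is true.
  w8 (successors {w2, w3, w5, w6, w7, w8, w9}): φ is true.
  w9 (successors {w2, w4, w7, w8, w9}): φ is true.
For instance, at w2:
  At w2: s is true, []~~<>r is true, so s | []~~<>r is true.
    At w2: []~~<>r requires ~~<>r at every successor {w0, w4, w5, w6, w8, w9}.
      At w0: ~~<>r is true.
      At w4: ~~<>r is true.
      At w5: ~~<>r is true.
      At w6: ~~<>r is true.
      At w8: ~~<>r is true.
      At w9: ~~<>r is true.
    So []~~<>r is true at w2.
Satisfying worlds: {w0, w1, w2, w3, w4, w5, w6, w7, w8, w9}

w0, w1, w2, w3, w4, w5, w6, w7, w8, w9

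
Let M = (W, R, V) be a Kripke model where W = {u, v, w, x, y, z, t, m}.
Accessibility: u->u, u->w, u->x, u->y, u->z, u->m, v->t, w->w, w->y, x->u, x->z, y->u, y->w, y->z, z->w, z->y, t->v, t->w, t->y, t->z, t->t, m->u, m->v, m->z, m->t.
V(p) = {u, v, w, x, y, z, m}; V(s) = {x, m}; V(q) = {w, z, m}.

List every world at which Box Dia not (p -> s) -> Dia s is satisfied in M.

Let φ = Box Dia not (p -> s) -> Dia s. Evaluate φ at each world:
  u (successors {u, w, x, y, z, m}): φ is true.
  v (successors {t}): φ is false.
  w (successors {w, y}): φ is false.
  x (successors {u, z}): φ is false.
  y (successors {u, w, z}): φ is false.
  z (successors {w, y}): φ is false.
  t (successors {v, w, y, z, t}): φ is true.
  m (successors {u, v, z, t}): φ is true.
For instance, at x:
  At x: Box Dia not (p -> s) is true, Dia s is false, so Box Dia not (p -> s) -> Dia s is false.
    At x: Box Dia not (p -> s) requires Dia not (p -> s) at every successor {u, z}.
      At u: Dia not (p -> s) is true.
      At z: Dia not (p -> s) is true.
    So Box Dia not (p -> s) is true at x.
    At x: Dia s requires s at some successor in {u, z}.
      At u: s is false.
      At z: s is false.
    So Dia s is false at x.
Satisfying worlds: {u, t, m}

u, t, m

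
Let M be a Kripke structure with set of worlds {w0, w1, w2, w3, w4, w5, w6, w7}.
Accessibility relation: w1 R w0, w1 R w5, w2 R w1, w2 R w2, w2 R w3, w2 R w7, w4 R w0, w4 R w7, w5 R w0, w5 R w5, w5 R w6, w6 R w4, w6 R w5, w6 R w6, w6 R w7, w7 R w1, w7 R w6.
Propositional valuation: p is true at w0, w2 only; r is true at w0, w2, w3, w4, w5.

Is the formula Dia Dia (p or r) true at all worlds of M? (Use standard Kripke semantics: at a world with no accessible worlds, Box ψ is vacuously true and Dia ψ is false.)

No

Let φ = Dia Dia (p or r). Evaluate φ at each world:
  w0 (successors ∅): φ is false.
  w1 (successors {w0, w5}): φ is true.
  w2 (successors {w1, w2, w3, w7}): φ is true.
  w3 (successors ∅): φ is false.
  w4 (successors {w0, w7}): φ is false.
  w5 (successors {w0, w5, w6}): φ is true.
  w6 (successors {w4, w5, w6, w7}): φ is true.
  w7 (successors {w1, w6}): φ is true.
Detail at w0 (counterexample):
  At w0: no accessible worlds, so Dia Dia (p or r) is false.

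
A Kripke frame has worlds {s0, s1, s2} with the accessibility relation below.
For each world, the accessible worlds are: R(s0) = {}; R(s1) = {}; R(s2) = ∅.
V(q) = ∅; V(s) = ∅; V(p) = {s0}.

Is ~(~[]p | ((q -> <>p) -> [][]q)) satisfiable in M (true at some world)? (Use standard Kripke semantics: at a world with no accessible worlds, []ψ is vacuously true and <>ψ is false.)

Recall that []ψ holds at a world iff ψ holds at every accessible world, and <>ψ holds iff ψ holds at some accessible world.
Let φ = ~(~[]p | ((q -> <>p) -> [][]q)). Evaluate φ at each world:
  s0 (successors ∅): φ is false.
  s1 (successors ∅): φ is false.
  s2 (successors ∅): φ is false.
For instance, at s0:
  At s0: ~[]p | ((q -> <>p) -> [][]q) is true, so ~(~[]p | ((q -> <>p) -> [][]q)) is false.
    At s0: ~[]p is false, (q -> <>p) -> [][]q is true, so ~[]p | ((q -> <>p) -> [][]q) is true.
      At s0: []p is true, so ~[]p is false.
      At s0: q -> <>p is true, [][]q is true, so (q -> <>p) -> [][]q is true.

No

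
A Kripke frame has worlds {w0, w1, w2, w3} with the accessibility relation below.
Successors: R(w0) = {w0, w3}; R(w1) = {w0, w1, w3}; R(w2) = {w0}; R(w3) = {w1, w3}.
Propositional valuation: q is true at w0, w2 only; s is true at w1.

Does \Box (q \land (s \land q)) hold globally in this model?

No

Let φ = \Box (q \land (s \land q)). Evaluate φ at each world:
  w0 (successors {w0, w3}): φ is false.
  w1 (successors {w0, w1, w3}): φ is false.
  w2 (successors {w0}): φ is false.
  w3 (successors {w1, w3}): φ is false.
Detail at w0 (counterexample):
  At w0: \Box (q \land (s \land q)) requires q \land (s \land q) at every successor {w0, w3}.
    q \land (s \land q) fails at w0, so \Box (q \land (s \land q)) is false at w0.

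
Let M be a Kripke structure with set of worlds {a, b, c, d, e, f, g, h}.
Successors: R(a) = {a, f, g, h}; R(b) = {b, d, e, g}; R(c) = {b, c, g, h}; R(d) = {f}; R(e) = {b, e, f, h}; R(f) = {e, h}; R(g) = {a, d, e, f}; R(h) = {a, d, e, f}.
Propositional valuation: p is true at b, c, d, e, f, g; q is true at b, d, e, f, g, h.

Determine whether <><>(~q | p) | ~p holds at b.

Yes

Recall that <>ψ holds at a world iff ψ holds at some accessible world.
At b: <><>(~q | p) is true, ~p is false, so <><>(~q | p) | ~p is true.
  At b: <><>(~q | p) requires <>(~q | p) at some successor in {b, d, e, g}.
    <>(~q | p) holds at b, so <><>(~q | p) is true at b.
      At b: <>(~q | p) requires ~q | p at some successor in {b, d, e, g}.
        ~q | p holds at b, so <>(~q | p) is true at b.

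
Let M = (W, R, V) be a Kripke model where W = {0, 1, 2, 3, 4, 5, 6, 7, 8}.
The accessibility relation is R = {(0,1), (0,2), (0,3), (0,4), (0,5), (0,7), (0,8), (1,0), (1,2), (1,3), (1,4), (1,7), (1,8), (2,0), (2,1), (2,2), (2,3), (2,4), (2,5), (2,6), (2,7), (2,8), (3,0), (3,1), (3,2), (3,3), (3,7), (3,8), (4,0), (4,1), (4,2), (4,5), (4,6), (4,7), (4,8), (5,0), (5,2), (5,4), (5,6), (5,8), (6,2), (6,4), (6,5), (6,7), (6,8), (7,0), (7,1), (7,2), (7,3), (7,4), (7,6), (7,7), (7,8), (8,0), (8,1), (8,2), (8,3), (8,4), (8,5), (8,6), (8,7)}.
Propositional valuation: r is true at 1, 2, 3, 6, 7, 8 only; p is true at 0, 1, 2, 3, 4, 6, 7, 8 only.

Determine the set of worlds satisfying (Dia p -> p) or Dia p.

Recall that Dia ψ holds at a world iff ψ holds at some accessible world.
Let φ = (Dia p -> p) or Dia p. Evaluate φ at each world:
  0 (successors {1, 2, 3, 4, 5, 7, 8}): φ is true.
  1 (successors {0, 2, 3, 4, 7, 8}): φ is true.
  2 (successors {0, 1, 2, 3, 4, 5, 6, 7, 8}): φ is true.
  3 (successors {0, 1, 2, 3, 7, 8}): φ is true.
  4 (successors {0, 1, 2, 5, 6, 7, 8}): φ is true.
  5 (successors {0, 2, 4, 6, 8}): φ is true.
  6 (successors {2, 4, 5, 7, 8}): φ is true.
  7 (successors {0, 1, 2, 3, 4, 6, 7, 8}): φ is true.
  8 (successors {0, 1, 2, 3, 4, 5, 6, 7}): φ is true.
For instance, at 7:
  At 7: Dia p -> p is true, Dia p is true, so (Dia p -> p) or Dia p is true.
    At 7: Dia p is true, p is true, so Dia p -> p is true.
      At 7: Dia p requires p at some successor in {0, 1, 2, 3, 4, 6, 7, 8}.
        p holds at 0, so Dia p is true at 7.
    At 7: Dia p requires p at some successor in {0, 1, 2, 3, 4, 6, 7, 8}.
      p holds at 0, so Dia p is true at 7.
Satisfying worlds: {0, 1, 2, 3, 4, 5, 6, 7, 8}

0, 1, 2, 3, 4, 5, 6, 7, 8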